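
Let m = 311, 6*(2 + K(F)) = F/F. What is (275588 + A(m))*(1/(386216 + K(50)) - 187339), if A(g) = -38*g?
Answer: -22901453302043186/463457 ≈ -4.9414e+10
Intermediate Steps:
K(F) = -11/6 (K(F) = -2 + (F/F)/6 = -2 + (⅙)*1 = -2 + ⅙ = -11/6)
(275588 + A(m))*(1/(386216 + K(50)) - 187339) = (275588 - 38*311)*(1/(386216 - 11/6) - 187339) = (275588 - 11818)*(1/(2317285/6) - 187339) = 263770*(6/2317285 - 187339) = 263770*(-434117854609/2317285) = -22901453302043186/463457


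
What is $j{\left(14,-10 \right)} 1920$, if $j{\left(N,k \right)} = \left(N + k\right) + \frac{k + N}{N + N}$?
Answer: $\frac{55680}{7} \approx 7954.3$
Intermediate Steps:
$j{\left(N,k \right)} = N + k + \frac{N + k}{2 N}$ ($j{\left(N,k \right)} = \left(N + k\right) + \frac{N + k}{2 N} = N + k + \frac{N + k}{2 N}$)
$j{\left(14,-10 \right)} 1920 = \left(\frac{1}{2} + 14 - 10 + \frac{1}{2} \left(-10\right) \frac{1}{14}\right) 1920 = \left(\frac{1}{2} + 14 - 10 - \frac{5}{14}\right) 1920 = \frac{29}{7} \cdot 1920 = \frac{55680}{7}$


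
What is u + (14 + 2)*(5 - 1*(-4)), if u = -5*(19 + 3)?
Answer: 34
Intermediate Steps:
u = -110 (u = -5*22 = -110)
u + (14 + 2)*(5 - 1*(-4)) = -110 + (14 + 2)*(5 - 1*(-4)) = -110 + 16*(5 + 4) = -110 + 16*9 = -110 + 144 = 34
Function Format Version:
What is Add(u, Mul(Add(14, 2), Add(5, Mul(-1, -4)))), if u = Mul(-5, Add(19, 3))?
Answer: 34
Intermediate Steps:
u = -110 (u = Mul(-5, 22) = -110)
Add(u, Mul(Add(14, 2), Add(5, Mul(-1, -4)))) = Add(-110, Mul(Add(14, 2), Add(5, Mul(-1, -4)))) = Add(-110, Mul(16, Add(5, 4))) = Add(-110, Mul(16, 9)) = Add(-110, 144) = 34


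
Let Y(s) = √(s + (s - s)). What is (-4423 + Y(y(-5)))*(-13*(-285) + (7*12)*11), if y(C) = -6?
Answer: -20474067 + 4629*I*√6 ≈ -2.0474e+7 + 11339.0*I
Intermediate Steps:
Y(s) = √s (Y(s) = √(s + 0) = √s)
(-4423 + Y(y(-5)))*(-13*(-285) + (7*12)*11) = (-4423 + √(-6))*(-13*(-285) + (7*12)*11) = (-4423 + I*√6)*(3705 + 84*11) = (-4423 + I*√6)*(3705 + 924) = (-4423 + I*√6)*4629 = -20474067 + 4629*I*√6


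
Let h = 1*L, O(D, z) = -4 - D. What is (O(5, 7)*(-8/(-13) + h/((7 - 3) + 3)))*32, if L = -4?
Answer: -1152/91 ≈ -12.659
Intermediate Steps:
h = -4 (h = 1*(-4) = -4)
(O(5, 7)*(-8/(-13) + h/((7 - 3) + 3)))*32 = ((-4 - 1*5)*(-8/(-13) - 4/((7 - 3) + 3)))*32 = ((-4 - 5)*(-8*(-1/13) - 4/(4 + 3)))*32 = -9*(8/13 - 4/7)*32 = -9*4/91*32 = -36/91*32 = -1152/91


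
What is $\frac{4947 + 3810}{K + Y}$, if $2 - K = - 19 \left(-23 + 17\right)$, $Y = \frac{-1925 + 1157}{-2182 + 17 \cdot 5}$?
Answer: $- \frac{6121143}{78032} \approx -78.444$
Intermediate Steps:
$Y = \frac{256}{699}$ ($Y = - \frac{768}{-2182 + 85} = - \frac{768}{-2097} = \left(-768\right) \left(- \frac{1}{2097}\right) = \frac{256}{699} \approx 0.36624$)
$K = -112$ ($K = 2 - - 19 \left(-23 + 17\right) = 2 - \left(-19\right) \left(-6\right) = 2 - 114 = -112$)
$\frac{4947 + 3810}{K + Y} = \frac{4947 + 3810}{-112 + \frac{256}{699}} = \frac{8757}{- \frac{78032}{699}} = 8757 \left(- \frac{699}{78032}\right) = - \frac{6121143}{78032}$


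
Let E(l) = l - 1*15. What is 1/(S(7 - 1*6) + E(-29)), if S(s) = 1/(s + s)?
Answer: -2/87 ≈ -0.022988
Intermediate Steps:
E(l) = -15 + l (E(l) = l - 15 = -15 + l)
S(s) = 1/(2*s)
1/(S(7 - 1*6) + E(-29)) = 1/(1/(2*(7 - 1*6)) + (-15 - 29)) = 1/(1/(2*(7 - 6)) - 44) = 1/((½)/1 - 44) = 1/((½)*1 - 44) = 1/(½ - 44) = 1/(-87/2) = -2/87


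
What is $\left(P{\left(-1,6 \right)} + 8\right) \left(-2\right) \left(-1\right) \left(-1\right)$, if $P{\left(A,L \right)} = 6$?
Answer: $-28$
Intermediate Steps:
$\left(P{\left(-1,6 \right)} + 8\right) \left(-2\right) \left(-1\right) \left(-1\right) = \left(6 + 8\right) \left(-2\right) \left(-1\right) \left(-1\right) = 14 \cdot 2 \left(-1\right) = 14 \left(-2\right) = -28$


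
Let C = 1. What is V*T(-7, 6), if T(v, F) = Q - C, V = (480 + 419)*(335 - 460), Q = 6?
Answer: -561875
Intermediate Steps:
V = -112375 (V = 899*(-125) = -112375)
T(v, F) = 5 (T(v, F) = 6 - 1*1 = 6 - 1 = 5)
V*T(-7, 6) = -112375*5 = -561875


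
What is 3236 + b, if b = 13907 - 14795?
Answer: 2348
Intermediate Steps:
b = -888
3236 + b = 3236 - 888 = 2348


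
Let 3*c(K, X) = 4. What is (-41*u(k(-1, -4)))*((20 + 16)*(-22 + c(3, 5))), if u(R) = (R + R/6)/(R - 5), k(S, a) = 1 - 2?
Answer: 17794/3 ≈ 5931.3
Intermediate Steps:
c(K, X) = 4/3 (c(K, X) = (1/3)*4 = 4/3)
k(S, a) = -1
u(R) = 7*R/(6*(-5 + R)) (u(R) = (R + R*(1/6))/(-5 + R) = (R + R/6)/(-5 + R) = (7*R/6)/(-5 + R) = 7*R/(6*(-5 + R)))
(-41*u(k(-1, -4)))*((20 + 16)*(-22 + c(3, 5))) = (-287*(-1)/(6*(-5 - 1)))*((20 + 16)*(-22 + 4/3)) = (-287*(-1)/(6*(-6)))*(36*(-62/3)) = -287*(-1)*(-1)/(6*6)*(-744) = -41*7/36*(-744) = -287/36*(-744) = 17794/3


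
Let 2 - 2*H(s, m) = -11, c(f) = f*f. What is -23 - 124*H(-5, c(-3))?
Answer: -829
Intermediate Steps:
c(f) = f**2
H(s, m) = 13/2 (H(s, m) = 1 - 1/2*(-11) = 1 + 11/2 = 13/2)
-23 - 124*H(-5, c(-3)) = -23 - 124*13/2 = -23 - 806 = -829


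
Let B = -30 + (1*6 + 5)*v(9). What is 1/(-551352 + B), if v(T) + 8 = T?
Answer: -1/551371 ≈ -1.8137e-6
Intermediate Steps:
v(T) = -8 + T
B = -19 (B = -30 + (1*6 + 5)*(-8 + 9) = -30 + (6 + 5)*1 = -30 + 11*1 = -30 + 11 = -19)
1/(-551352 + B) = 1/(-551352 - 19) = 1/(-551371) = -1/551371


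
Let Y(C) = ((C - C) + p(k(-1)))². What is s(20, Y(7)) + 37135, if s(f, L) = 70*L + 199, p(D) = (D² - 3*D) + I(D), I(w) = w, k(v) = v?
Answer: 37964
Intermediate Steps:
p(D) = D² - 2*D (p(D) = (D² - 3*D) + D = D² - 2*D)
Y(C) = 9 (Y(C) = ((C - C) - (-2 - 1))² = (0 - 1*(-3))² = (0 + 3)² = 3² = 9)
s(f, L) = 199 + 70*L
s(20, Y(7)) + 37135 = (199 + 70*9) + 37135 = (199 + 630) + 37135 = 829 + 37135 = 37964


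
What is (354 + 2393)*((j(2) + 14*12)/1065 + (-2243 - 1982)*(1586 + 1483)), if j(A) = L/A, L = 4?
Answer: -7586856315877/213 ≈ -3.5619e+10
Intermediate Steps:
j(A) = 4/A
(354 + 2393)*((j(2) + 14*12)/1065 + (-2243 - 1982)*(1586 + 1483)) = (354 + 2393)*((4/2 + 14*12)/1065 + (-2243 - 1982)*(1586 + 1483)) = 2747*((4*(½) + 168)*(1/1065) - 4225*3069) = 2747*((2 + 168)*(1/1065) - 12966525) = 2747*(170*(1/1065) - 12966525) = 2747*(34/213 - 12966525) = 2747*(-2761869791/213) = -7586856315877/213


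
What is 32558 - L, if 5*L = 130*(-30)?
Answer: 33338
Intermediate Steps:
L = -780 (L = (130*(-30))/5 = (⅕)*(-3900) = -780)
32558 - L = 32558 - 1*(-780) = 32558 + 780 = 33338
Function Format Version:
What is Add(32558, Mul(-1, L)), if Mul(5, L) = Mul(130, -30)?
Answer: 33338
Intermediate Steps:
L = -780 (L = Mul(Rational(1, 5), Mul(130, -30)) = Mul(Rational(1, 5), -3900) = -780)
Add(32558, Mul(-1, L)) = Add(32558, Mul(-1, -780)) = Add(32558, 780) = 33338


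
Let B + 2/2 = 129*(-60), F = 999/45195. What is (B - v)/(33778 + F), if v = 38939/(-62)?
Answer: -6643710195/31549685986 ≈ -0.21058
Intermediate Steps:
v = -38939/62 (v = 38939*(-1/62) = -38939/62 ≈ -628.05)
F = 333/15065 (F = 999*(1/45195) = 333/15065 ≈ 0.022104)
B = -7741 (B = -1 + 129*(-60) = -1 - 7740 = -7741)
(B - v)/(33778 + F) = (-7741 - 1*(-38939/62))/(33778 + 333/15065) = (-7741 + 38939/62)/(508865903/15065) = -441003/62*15065/508865903 = -6643710195/31549685986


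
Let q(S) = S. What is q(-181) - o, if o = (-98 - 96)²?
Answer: -37817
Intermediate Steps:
o = 37636 (o = (-194)² = 37636)
q(-181) - o = -181 - 1*37636 = -181 - 37636 = -37817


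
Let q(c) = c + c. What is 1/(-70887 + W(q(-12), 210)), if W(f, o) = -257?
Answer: -1/71144 ≈ -1.4056e-5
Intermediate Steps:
q(c) = 2*c
1/(-70887 + W(q(-12), 210)) = 1/(-70887 - 257) = 1/(-71144) = -1/71144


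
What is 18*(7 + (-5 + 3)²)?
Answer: 198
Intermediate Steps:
18*(7 + (-5 + 3)²) = 18*(7 + (-2)²) = 18*(7 + 4) = 18*11 = 198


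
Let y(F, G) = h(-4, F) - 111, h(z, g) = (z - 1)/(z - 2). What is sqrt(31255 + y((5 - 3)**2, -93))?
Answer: sqrt(1121214)/6 ≈ 176.48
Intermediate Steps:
h(z, g) = (-1 + z)/(-2 + z)
y(F, G) = -661/6 (y(F, G) = (-1 - 4)/(-2 - 4) - 111 = -5/(-6) - 111 = -1/6*(-5) - 111 = 5/6 - 111 = -661/6)
sqrt(31255 + y((5 - 3)**2, -93)) = sqrt(31255 - 661/6) = sqrt(186869/6) = sqrt(1121214)/6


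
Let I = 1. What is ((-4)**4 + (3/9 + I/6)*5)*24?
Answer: 6204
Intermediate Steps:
((-4)**4 + (3/9 + I/6)*5)*24 = ((-4)**4 + (3/9 + 1/6)*5)*24 = (256 + (3*(1/9) + 1*(1/6))*5)*24 = (256 + (1/3 + 1/6)*5)*24 = (256 + (1/2)*5)*24 = (256 + 5/2)*24 = (517/2)*24 = 6204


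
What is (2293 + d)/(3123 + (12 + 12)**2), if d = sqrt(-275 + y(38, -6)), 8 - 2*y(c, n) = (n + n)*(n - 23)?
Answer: 2293/3699 + I*sqrt(445)/3699 ≈ 0.6199 + 0.0057029*I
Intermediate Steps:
y(c, n) = 4 - n*(-23 + n) (y(c, n) = 4 - (n + n)*(n - 23)/2 = 4 - 2*n*(-23 + n)/2 = 4 - n*(-23 + n))
d = I*sqrt(445) (d = sqrt(-275 + (4 - 1*(-6)**2 + 23*(-6))) = sqrt(-275 + (4 - 1*36 - 138)) = sqrt(-275 + (4 - 36 - 138)) = sqrt(-275 - 170) = sqrt(-445) = I*sqrt(445) ≈ 21.095*I)
(2293 + d)/(3123 + (12 + 12)**2) = (2293 + I*sqrt(445))/(3123 + (12 + 12)**2) = (2293 + I*sqrt(445))/(3123 + 24**2) = (2293 + I*sqrt(445))/(3123 + 576) = (2293 + I*sqrt(445))/3699 = (2293 + I*sqrt(445))*(1/3699) = 2293/3699 + I*sqrt(445)/3699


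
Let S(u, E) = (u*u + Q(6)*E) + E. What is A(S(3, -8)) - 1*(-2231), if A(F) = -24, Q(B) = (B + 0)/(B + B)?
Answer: 2207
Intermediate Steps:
Q(B) = 1/2 (Q(B) = B/((2*B)) = B*(1/(2*B)) = 1/2)
S(u, E) = u**2 + 3*E/2 (S(u, E) = (u*u + E/2) + E = (u**2 + E/2) + E = u**2 + 3*E/2)
A(S(3, -8)) - 1*(-2231) = -24 - 1*(-2231) = -24 + 2231 = 2207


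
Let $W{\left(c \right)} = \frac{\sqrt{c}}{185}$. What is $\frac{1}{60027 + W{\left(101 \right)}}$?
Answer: $\frac{2054424075}{123320913949924} - \frac{185 \sqrt{101}}{123320913949924} \approx 1.6659 \cdot 10^{-5}$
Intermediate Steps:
$W{\left(c \right)} = \frac{\sqrt{c}}{185}$
$\frac{1}{60027 + W{\left(101 \right)}} = \frac{1}{60027 + \frac{\sqrt{101}}{185}}$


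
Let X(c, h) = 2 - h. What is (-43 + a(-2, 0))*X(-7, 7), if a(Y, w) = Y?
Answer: 225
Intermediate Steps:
(-43 + a(-2, 0))*X(-7, 7) = (-43 - 2)*(2 - 1*7) = -45*(2 - 7) = -45*(-5) = 225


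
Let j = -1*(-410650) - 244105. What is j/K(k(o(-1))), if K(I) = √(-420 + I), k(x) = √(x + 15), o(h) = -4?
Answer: -166545*I/√(420 - √11) ≈ -8158.8*I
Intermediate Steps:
k(x) = √(15 + x)
j = 166545 (j = 410650 - 244105 = 166545)
j/K(k(o(-1))) = 166545/(√(-420 + √(15 - 4))) = 166545/(√(-420 + √11)) = 166545/√(-420 + √11)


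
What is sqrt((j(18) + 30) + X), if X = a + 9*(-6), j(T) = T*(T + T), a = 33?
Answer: 3*sqrt(73) ≈ 25.632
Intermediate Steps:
j(T) = 2*T**2 (j(T) = T*(2*T) = 2*T**2)
X = -21 (X = 33 + 9*(-6) = 33 - 54 = -21)
sqrt((j(18) + 30) + X) = sqrt((2*18**2 + 30) - 21) = sqrt((2*324 + 30) - 21) = sqrt((648 + 30) - 21) = sqrt(678 - 21) = sqrt(657) = 3*sqrt(73)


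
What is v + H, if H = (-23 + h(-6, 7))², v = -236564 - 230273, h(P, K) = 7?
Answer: -466581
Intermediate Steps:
v = -466837
H = 256 (H = (-23 + 7)² = (-16)² = 256)
v + H = -466837 + 256 = -466581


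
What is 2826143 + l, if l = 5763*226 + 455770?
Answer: 4584351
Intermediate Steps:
l = 1758208 (l = 1302438 + 455770 = 1758208)
2826143 + l = 2826143 + 1758208 = 4584351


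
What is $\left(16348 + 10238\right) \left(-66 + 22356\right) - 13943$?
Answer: $592587997$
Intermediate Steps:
$\left(16348 + 10238\right) \left(-66 + 22356\right) - 13943 = 26586 \cdot 22290 - 13943 = 592601940 - 13943 = 592587997$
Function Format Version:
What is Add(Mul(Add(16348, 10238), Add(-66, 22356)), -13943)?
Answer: 592587997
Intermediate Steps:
Add(Mul(Add(16348, 10238), Add(-66, 22356)), -13943) = Add(Mul(26586, 22290), -13943) = Add(592601940, -13943) = 592587997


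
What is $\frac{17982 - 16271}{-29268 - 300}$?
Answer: $- \frac{1711}{29568} \approx -0.057867$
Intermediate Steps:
$\frac{17982 - 16271}{-29268 - 300} = \frac{1711}{-29568} = 1711 \left(- \frac{1}{29568}\right) = - \frac{1711}{29568}$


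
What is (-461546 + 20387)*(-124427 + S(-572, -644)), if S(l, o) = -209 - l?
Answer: 54731950176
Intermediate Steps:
(-461546 + 20387)*(-124427 + S(-572, -644)) = (-461546 + 20387)*(-124427 + (-209 - 1*(-572))) = -441159*(-124427 + (-209 + 572)) = -441159*(-124427 + 363) = -441159*(-124064) = 54731950176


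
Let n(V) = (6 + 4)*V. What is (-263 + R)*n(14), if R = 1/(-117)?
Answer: -4308080/117 ≈ -36821.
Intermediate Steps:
n(V) = 10*V
R = -1/117 ≈ -0.0085470
(-263 + R)*n(14) = (-263 - 1/117)*(10*14) = -30772/117*140 = -4308080/117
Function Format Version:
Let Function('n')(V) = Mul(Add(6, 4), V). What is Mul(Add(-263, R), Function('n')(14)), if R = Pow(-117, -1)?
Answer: Rational(-4308080, 117) ≈ -36821.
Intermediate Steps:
Function('n')(V) = Mul(10, V)
R = Rational(-1, 117) ≈ -0.0085470
Mul(Add(-263, R), Function('n')(14)) = Mul(Add(-263, Rational(-1, 117)), Mul(10, 14)) = Mul(Rational(-30772, 117), 140) = Rational(-4308080, 117)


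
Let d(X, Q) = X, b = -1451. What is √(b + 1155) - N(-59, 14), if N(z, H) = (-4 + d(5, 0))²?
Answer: -1 + 2*I*√74 ≈ -1.0 + 17.205*I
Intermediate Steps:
N(z, H) = 1 (N(z, H) = (-4 + 5)² = 1² = 1)
√(b + 1155) - N(-59, 14) = √(-1451 + 1155) - 1*1 = √(-296) - 1 = 2*I*√74 - 1 = -1 + 2*I*√74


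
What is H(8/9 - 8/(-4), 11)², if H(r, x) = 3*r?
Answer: 676/9 ≈ 75.111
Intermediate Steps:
H(8/9 - 8/(-4), 11)² = (3*(8/9 - 8/(-4)))² = (3*(8*(⅑) - 8*(-¼)))² = (3*(8/9 + 2))² = (3*(26/9))² = (26/3)² = 676/9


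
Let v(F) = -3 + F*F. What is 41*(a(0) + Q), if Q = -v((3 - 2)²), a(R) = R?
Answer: 82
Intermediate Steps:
v(F) = -3 + F²
Q = 2 (Q = -(-3 + ((3 - 2)²)²) = -(-3 + (1²)²) = -(-3 + 1²) = -(-3 + 1) = -1*(-2) = 2)
41*(a(0) + Q) = 41*(0 + 2) = 41*2 = 82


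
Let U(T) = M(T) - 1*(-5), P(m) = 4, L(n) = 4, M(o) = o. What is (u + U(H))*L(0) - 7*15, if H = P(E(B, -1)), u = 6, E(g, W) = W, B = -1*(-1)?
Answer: -45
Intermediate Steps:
B = 1
H = 4
U(T) = 5 + T (U(T) = T - 1*(-5) = T + 5 = 5 + T)
(u + U(H))*L(0) - 7*15 = (6 + (5 + 4))*4 - 7*15 = (6 + 9)*4 - 105 = 15*4 - 105 = 60 - 105 = -45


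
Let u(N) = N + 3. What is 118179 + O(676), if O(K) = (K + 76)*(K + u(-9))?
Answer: 622019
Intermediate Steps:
u(N) = 3 + N
O(K) = (-6 + K)*(76 + K) (O(K) = (K + 76)*(K + (3 - 9)) = (76 + K)*(K - 6) = (76 + K)*(-6 + K) = (-6 + K)*(76 + K))
118179 + O(676) = 118179 + (-456 + 676² + 70*676) = 118179 + (-456 + 456976 + 47320) = 118179 + 503840 = 622019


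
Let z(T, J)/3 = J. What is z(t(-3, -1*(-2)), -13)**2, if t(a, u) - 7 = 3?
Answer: 1521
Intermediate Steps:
t(a, u) = 10 (t(a, u) = 7 + 3 = 10)
z(T, J) = 3*J
z(t(-3, -1*(-2)), -13)**2 = (3*(-13))**2 = (-39)**2 = 1521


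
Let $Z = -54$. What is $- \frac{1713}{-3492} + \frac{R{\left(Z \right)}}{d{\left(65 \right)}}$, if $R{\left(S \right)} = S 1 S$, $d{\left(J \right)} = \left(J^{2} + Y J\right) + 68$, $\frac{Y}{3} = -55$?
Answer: $\frac{5801}{155976} \approx 0.037192$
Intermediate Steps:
$Y = -165$ ($Y = 3 \left(-55\right) = -165$)
$d{\left(J \right)} = 68 + J^{2} - 165 J$ ($d{\left(J \right)} = \left(J^{2} - 165 J\right) + 68 = 68 + J^{2} - 165 J$)
$R{\left(S \right)} = S^{2}$ ($R{\left(S \right)} = S S = S^{2}$)
$- \frac{1713}{-3492} + \frac{R{\left(Z \right)}}{d{\left(65 \right)}} = - \frac{1713}{-3492} + \frac{\left(-54\right)^{2}}{68 + 65^{2} - 10725} = \left(-1713\right) \left(- \frac{1}{3492}\right) + \frac{2916}{68 + 4225 - 10725} = \frac{571}{1164} + \frac{2916}{-6432} = \frac{571}{1164} + 2916 \left(- \frac{1}{6432}\right) = \frac{571}{1164} - \frac{243}{536} = \frac{5801}{155976}$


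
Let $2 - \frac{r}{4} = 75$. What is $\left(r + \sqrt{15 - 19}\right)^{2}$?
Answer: $85260 - 1168 i \approx 85260.0 - 1168.0 i$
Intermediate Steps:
$r = -292$ ($r = 8 - 300 = -292$)
$\left(r + \sqrt{15 - 19}\right)^{2} = \left(-292 + \sqrt{15 - 19}\right)^{2} = \left(-292 + \sqrt{-4}\right)^{2} = \left(-292 + 2 i\right)^{2}$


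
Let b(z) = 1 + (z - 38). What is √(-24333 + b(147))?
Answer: I*√24223 ≈ 155.64*I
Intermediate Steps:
b(z) = -37 + z (b(z) = 1 + (-38 + z) = -37 + z)
√(-24333 + b(147)) = √(-24333 + (-37 + 147)) = √(-24333 + 110) = √(-24223) = I*√24223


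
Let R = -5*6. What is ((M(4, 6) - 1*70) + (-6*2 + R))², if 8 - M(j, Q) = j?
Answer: 11664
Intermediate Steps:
M(j, Q) = 8 - j
R = -30
((M(4, 6) - 1*70) + (-6*2 + R))² = (((8 - 1*4) - 1*70) + (-6*2 - 30))² = (((8 - 4) - 70) + (-12 - 30))² = ((4 - 70) - 42)² = (-66 - 42)² = (-108)² = 11664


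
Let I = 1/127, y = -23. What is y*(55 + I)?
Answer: -160678/127 ≈ -1265.2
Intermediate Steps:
I = 1/127 ≈ 0.0078740
y*(55 + I) = -23*(55 + 1/127) = -23*6986/127 = -160678/127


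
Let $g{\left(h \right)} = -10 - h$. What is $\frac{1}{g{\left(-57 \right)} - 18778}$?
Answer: $- \frac{1}{18731} \approx -5.3387 \cdot 10^{-5}$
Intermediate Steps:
$\frac{1}{g{\left(-57 \right)} - 18778} = \frac{1}{\left(-10 - -57\right) - 18778} = \frac{1}{\left(-10 + 57\right) - 18778} = \frac{1}{47 - 18778} = \frac{1}{-18731} = - \frac{1}{18731}$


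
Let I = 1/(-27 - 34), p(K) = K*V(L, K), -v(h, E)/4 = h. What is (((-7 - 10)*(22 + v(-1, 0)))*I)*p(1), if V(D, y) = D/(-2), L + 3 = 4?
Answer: -221/61 ≈ -3.6230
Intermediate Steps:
L = 1 (L = -3 + 4 = 1)
v(h, E) = -4*h
V(D, y) = -D/2 (V(D, y) = D*(-½) = -D/2)
p(K) = -K/2 (p(K) = K*(-½*1) = K*(-½) = -K/2)
I = -1/61 (I = 1/(-61) = -1/61 ≈ -0.016393)
(((-7 - 10)*(22 + v(-1, 0)))*I)*p(1) = (((-7 - 10)*(22 - 4*(-1)))*(-1/61))*(-½*1) = (-17*(22 + 4)*(-1/61))*(-½) = (-17*26*(-1/61))*(-½) = -442*(-1/61)*(-½) = (442/61)*(-½) = -221/61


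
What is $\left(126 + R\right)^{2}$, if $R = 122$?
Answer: $61504$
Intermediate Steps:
$\left(126 + R\right)^{2} = \left(126 + 122\right)^{2} = 248^{2} = 61504$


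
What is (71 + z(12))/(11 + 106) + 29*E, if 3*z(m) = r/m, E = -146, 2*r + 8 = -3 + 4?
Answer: -35662111/8424 ≈ -4233.4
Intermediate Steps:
r = -7/2 (r = -4 + (-3 + 4)/2 = -4 + (1/2)*1 = -4 + 1/2 = -7/2 ≈ -3.5000)
z(m) = -7/(6*m) (z(m) = (-7/(2*m))/3 = -7/(6*m))
(71 + z(12))/(11 + 106) + 29*E = (71 - 7/6/12)/(11 + 106) + 29*(-146) = (71 - 7/6*1/12)/117 - 4234 = (71 - 7/72)*(1/117) - 4234 = (5105/72)*(1/117) - 4234 = 5105/8424 - 4234 = -35662111/8424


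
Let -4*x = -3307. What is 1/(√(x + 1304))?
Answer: 2*√947/2841 ≈ 0.021664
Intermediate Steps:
x = 3307/4 (x = -¼*(-3307) = 3307/4 ≈ 826.75)
1/(√(x + 1304)) = 1/(√(3307/4 + 1304)) = 1/(√(8523/4)) = 1/(3*√947/2) = 2*√947/2841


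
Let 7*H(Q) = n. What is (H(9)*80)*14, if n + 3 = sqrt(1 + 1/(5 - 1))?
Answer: -480 + 80*sqrt(5) ≈ -301.11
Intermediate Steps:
n = -3 + sqrt(5)/2 (n = -3 + sqrt(1 + 1/(5 - 1)) = -3 + sqrt(1 + 1/4) = -3 + sqrt(5/4) = -3 + sqrt(5)/2 ≈ -1.8820)
H(Q) = -3/7 + sqrt(5)/14 (H(Q) = (-3 + sqrt(5)/2)/7 = -3/7 + sqrt(5)/14)
(H(9)*80)*14 = ((-3/7 + sqrt(5)/14)*80)*14 = (-240/7 + 40*sqrt(5)/7)*14 = -480 + 80*sqrt(5)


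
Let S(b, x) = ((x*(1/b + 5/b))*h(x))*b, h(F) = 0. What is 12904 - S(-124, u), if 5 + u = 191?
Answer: 12904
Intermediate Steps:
u = 186 (u = -5 + 191 = 186)
S(b, x) = 0 (S(b, x) = ((x*(1/b + 5/b))*0)*b = ((x*(6/b))*0)*b = ((6*x/b)*0)*b = 0*b = 0)
12904 - S(-124, u) = 12904 - 1*0 = 12904 + 0 = 12904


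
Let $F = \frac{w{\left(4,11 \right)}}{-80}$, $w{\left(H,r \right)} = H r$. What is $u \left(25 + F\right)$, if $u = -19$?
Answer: $- \frac{9291}{20} \approx -464.55$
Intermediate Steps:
$F = - \frac{11}{20}$ ($F = \frac{4 \cdot 11}{-80} = 44 \left(- \frac{1}{80}\right) = - \frac{11}{20} \approx -0.55$)
$u \left(25 + F\right) = - 19 \left(25 - \frac{11}{20}\right) = \left(-19\right) \frac{489}{20} = - \frac{9291}{20}$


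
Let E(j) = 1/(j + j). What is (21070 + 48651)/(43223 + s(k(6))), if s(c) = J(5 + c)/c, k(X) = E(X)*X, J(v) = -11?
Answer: 69721/43201 ≈ 1.6139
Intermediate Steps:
E(j) = 1/(2*j)
k(X) = ½ (k(X) = (1/(2*X))*X = ½)
s(c) = -11/c
(21070 + 48651)/(43223 + s(k(6))) = (21070 + 48651)/(43223 - 11/½) = 69721/(43223 - 11*2) = 69721/(43223 - 22) = 69721/43201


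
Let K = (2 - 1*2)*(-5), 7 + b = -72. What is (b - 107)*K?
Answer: 0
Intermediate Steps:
b = -79 (b = -7 - 72 = -79)
K = 0 (K = (2 - 2)*(-5) = 0*(-5) = 0)
(b - 107)*K = (-79 - 107)*0 = -186*0 = 0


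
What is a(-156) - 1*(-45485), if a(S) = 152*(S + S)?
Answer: -1939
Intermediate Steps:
a(S) = 304*S (a(S) = 152*(2*S) = 304*S)
a(-156) - 1*(-45485) = 304*(-156) - 1*(-45485) = -47424 + 45485 = -1939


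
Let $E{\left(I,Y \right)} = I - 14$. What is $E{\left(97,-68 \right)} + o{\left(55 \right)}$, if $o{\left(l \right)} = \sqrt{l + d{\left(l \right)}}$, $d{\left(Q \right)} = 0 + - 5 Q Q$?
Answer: $83 + i \sqrt{15070} \approx 83.0 + 122.76 i$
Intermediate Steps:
$E{\left(I,Y \right)} = -14 + I$
$d{\left(Q \right)} = - 5 Q^{2}$ ($d{\left(Q \right)} = 0 - 5 Q^{2} = - 5 Q^{2}$)
$o{\left(l \right)} = \sqrt{l - 5 l^{2}}$
$E{\left(97,-68 \right)} + o{\left(55 \right)} = \left(-14 + 97\right) + \sqrt{55 \left(1 - 275\right)} = 83 + \sqrt{55 \left(1 - 275\right)} = 83 + \sqrt{55 \left(-274\right)} = 83 + \sqrt{-15070} = 83 + i \sqrt{15070}$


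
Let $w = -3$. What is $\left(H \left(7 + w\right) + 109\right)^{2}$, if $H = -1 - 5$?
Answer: $7225$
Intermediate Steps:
$H = -6$
$\left(H \left(7 + w\right) + 109\right)^{2} = \left(- 6 \left(7 - 3\right) + 109\right)^{2} = \left(\left(-6\right) 4 + 109\right)^{2} = \left(-24 + 109\right)^{2} = 85^{2} = 7225$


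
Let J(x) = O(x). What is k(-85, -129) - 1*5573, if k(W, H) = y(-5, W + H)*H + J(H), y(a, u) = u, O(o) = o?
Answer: 21904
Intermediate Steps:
J(x) = x
k(W, H) = H + H*(H + W) (k(W, H) = (W + H)*H + H = (H + W)*H + H = H*(H + W) + H = H + H*(H + W))
k(-85, -129) - 1*5573 = -129*(1 - 129 - 85) - 1*5573 = -129*(-213) - 5573 = 27477 - 5573 = 21904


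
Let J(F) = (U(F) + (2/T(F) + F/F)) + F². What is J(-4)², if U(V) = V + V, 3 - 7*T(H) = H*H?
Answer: 10609/169 ≈ 62.775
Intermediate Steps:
T(H) = 3/7 - H²/7 (T(H) = 3/7 - H*H/7 = 3/7 - H²/7)
U(V) = 2*V
J(F) = 1 + F² + 2*F + 2/(3/7 - F²/7) (J(F) = (2*F + (2/(3/7 - F²/7) + F/F)) + F² = (2*F + (2/(3/7 - F²/7) + 1)) + F² = (2*F + (1 + 2/(3/7 - F²/7))) + F² = (1 + 2*F + 2/(3/7 - F²/7)) + F² = 1 + F² + 2*F + 2/(3/7 - F²/7))
J(-4)² = ((-14 + (-3 + (-4)²)*(1 + (-4)² + 2*(-4)))/(-3 + (-4)²))² = ((-14 + (-3 + 16)*(1 + 16 - 8))/(-3 + 16))² = ((-14 + 13*9)/13)² = ((-14 + 117)/13)² = ((1/13)*103)² = (103/13)² = 10609/169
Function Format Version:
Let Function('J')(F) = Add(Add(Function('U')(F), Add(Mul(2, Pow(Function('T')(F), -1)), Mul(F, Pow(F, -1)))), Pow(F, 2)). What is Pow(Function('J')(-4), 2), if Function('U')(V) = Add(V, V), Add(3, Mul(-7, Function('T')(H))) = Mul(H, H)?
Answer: Rational(10609, 169) ≈ 62.775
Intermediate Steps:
Function('T')(H) = Add(Rational(3, 7), Mul(Rational(-1, 7), Pow(H, 2))) (Function('T')(H) = Add(Rational(3, 7), Mul(Rational(-1, 7), Mul(H, H))) = Add(Rational(3, 7), Mul(Rational(-1, 7), Pow(H, 2))))
Function('U')(V) = Mul(2, V)
Function('J')(F) = Add(1, Pow(F, 2), Mul(2, F), Mul(2, Pow(Add(Rational(3, 7), Mul(Rational(-1, 7), Pow(F, 2))), -1))) (Function('J')(F) = Add(Add(Mul(2, F), Add(Mul(2, Pow(Add(Rational(3, 7), Mul(Rational(-1, 7), Pow(F, 2))), -1)), Mul(F, Pow(F, -1)))), Pow(F, 2)) = Add(Add(Mul(2, F), Add(Mul(2, Pow(Add(Rational(3, 7), Mul(Rational(-1, 7), Pow(F, 2))), -1)), 1)), Pow(F, 2)) = Add(Add(Mul(2, F), Add(1, Mul(2, Pow(Add(Rational(3, 7), Mul(Rational(-1, 7), Pow(F, 2))), -1)))), Pow(F, 2)) = Add(Add(1, Mul(2, F), Mul(2, Pow(Add(Rational(3, 7), Mul(Rational(-1, 7), Pow(F, 2))), -1))), Pow(F, 2)) = Add(1, Pow(F, 2), Mul(2, F), Mul(2, Pow(Add(Rational(3, 7), Mul(Rational(-1, 7), Pow(F, 2))), -1))))
Pow(Function('J')(-4), 2) = Pow(Mul(Pow(Add(-3, Pow(-4, 2)), -1), Add(-14, Mul(Add(-3, Pow(-4, 2)), Add(1, Pow(-4, 2), Mul(2, -4))))), 2) = Pow(Mul(Pow(Add(-3, 16), -1), Add(-14, Mul(Add(-3, 16), Add(1, 16, -8)))), 2) = Pow(Mul(Pow(13, -1), Add(-14, Mul(13, 9))), 2) = Pow(Mul(Rational(1, 13), Add(-14, 117)), 2) = Pow(Mul(Rational(1, 13), 103), 2) = Pow(Rational(103, 13), 2) = Rational(10609, 169)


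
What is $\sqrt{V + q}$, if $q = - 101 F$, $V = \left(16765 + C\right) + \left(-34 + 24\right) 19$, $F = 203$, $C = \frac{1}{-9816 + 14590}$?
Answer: $\frac{i \sqrt{89523341754}}{4774} \approx 62.674 i$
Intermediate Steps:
$C = \frac{1}{4774} \approx 0.00020947$
$V = \frac{79129051}{4774}$ ($V = \left(16765 + \frac{1}{4774}\right) + \left(-34 + 24\right) 19 = \frac{80036111}{4774} - 190 = \frac{79129051}{4774} \approx 16575.0$)
$q = -20503$ ($q = \left(-101\right) 203 = -20503$)
$\sqrt{V + q} = \sqrt{\frac{79129051}{4774} - 20503} = \sqrt{- \frac{18752271}{4774}} = \frac{i \sqrt{89523341754}}{4774}$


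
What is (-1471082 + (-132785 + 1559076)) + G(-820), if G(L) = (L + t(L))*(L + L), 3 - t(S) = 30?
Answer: 1344289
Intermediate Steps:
t(S) = -27 (t(S) = 3 - 1*30 = 3 - 30 = -27)
G(L) = 2*L*(-27 + L) (G(L) = (L - 27)*(L + L) = (-27 + L)*(2*L) = 2*L*(-27 + L))
(-1471082 + (-132785 + 1559076)) + G(-820) = (-1471082 + (-132785 + 1559076)) + 2*(-820)*(-27 - 820) = (-1471082 + 1426291) + 2*(-820)*(-847) = -44791 + 1389080 = 1344289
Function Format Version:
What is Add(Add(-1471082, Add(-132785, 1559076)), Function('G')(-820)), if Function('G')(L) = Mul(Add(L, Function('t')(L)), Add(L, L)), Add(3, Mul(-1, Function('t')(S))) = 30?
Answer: 1344289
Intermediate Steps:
Function('t')(S) = -27 (Function('t')(S) = Add(3, Mul(-1, 30)) = Add(3, -30) = -27)
Function('G')(L) = Mul(2, L, Add(-27, L)) (Function('G')(L) = Mul(Add(L, -27), Add(L, L)) = Mul(Add(-27, L), Mul(2, L)) = Mul(2, L, Add(-27, L)))
Add(Add(-1471082, Add(-132785, 1559076)), Function('G')(-820)) = Add(Add(-1471082, Add(-132785, 1559076)), Mul(2, -820, Add(-27, -820))) = Add(Add(-1471082, 1426291), Mul(2, -820, -847)) = Add(-44791, 1389080) = 1344289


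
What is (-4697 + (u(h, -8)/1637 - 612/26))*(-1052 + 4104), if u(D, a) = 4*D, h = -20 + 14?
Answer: -306598093732/21281 ≈ -1.4407e+7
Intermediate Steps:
h = -6
(-4697 + (u(h, -8)/1637 - 612/26))*(-1052 + 4104) = (-4697 + ((4*(-6))/1637 - 612/26))*(-1052 + 4104) = (-4697 + (-24*1/1637 - 612*1/26))*3052 = (-4697 + (-24/1637 - 306/13))*3052 = (-4697 - 501234/21281)*3052 = -100458091/21281*3052 = -306598093732/21281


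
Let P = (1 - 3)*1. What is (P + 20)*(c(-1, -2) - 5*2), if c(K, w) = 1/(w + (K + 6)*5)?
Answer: -4122/23 ≈ -179.22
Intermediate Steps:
c(K, w) = 1/(30 + w + 5*K) (c(K, w) = 1/(w + (6 + K)*5) = 1/(w + (30 + 5*K)) = 1/(30 + w + 5*K))
P = -2 (P = -2*1 = -2)
(P + 20)*(c(-1, -2) - 5*2) = (-2 + 20)*(1/(30 - 2 + 5*(-1)) - 5*2) = 18*(1/(30 - 2 - 5) - 10) = 18*(1/23 - 10) = 18*(-229/23) = -4122/23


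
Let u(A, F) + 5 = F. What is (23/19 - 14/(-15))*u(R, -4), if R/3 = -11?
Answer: -1833/95 ≈ -19.295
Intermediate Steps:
R = -33 (R = 3*(-11) = -33)
u(A, F) = -5 + F
(23/19 - 14/(-15))*u(R, -4) = (23/19 - 14/(-15))*(-5 - 4) = (23*(1/19) - 14*(-1/15))*(-9) = (23/19 + 14/15)*(-9) = (611/285)*(-9) = -1833/95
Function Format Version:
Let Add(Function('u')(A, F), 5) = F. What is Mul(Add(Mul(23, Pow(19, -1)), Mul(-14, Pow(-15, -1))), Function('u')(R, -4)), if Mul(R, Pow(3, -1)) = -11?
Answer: Rational(-1833, 95) ≈ -19.295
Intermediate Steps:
R = -33 (R = Mul(3, -11) = -33)
Function('u')(A, F) = Add(-5, F)
Mul(Add(Mul(23, Pow(19, -1)), Mul(-14, Pow(-15, -1))), Function('u')(R, -4)) = Mul(Add(Mul(23, Pow(19, -1)), Mul(-14, Pow(-15, -1))), Add(-5, -4)) = Mul(Add(Mul(23, Rational(1, 19)), Mul(-14, Rational(-1, 15))), -9) = Mul(Add(Rational(23, 19), Rational(14, 15)), -9) = Mul(Rational(611, 285), -9) = Rational(-1833, 95)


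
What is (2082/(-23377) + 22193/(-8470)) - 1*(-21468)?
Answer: 4250196042619/198003190 ≈ 21465.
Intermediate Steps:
(2082/(-23377) + 22193/(-8470)) - 1*(-21468) = (2082*(-1/23377) + 22193*(-1/8470)) + 21468 = (-2082/23377 - 22193/8470) + 21468 = -536440301/198003190 + 21468 = 4250196042619/198003190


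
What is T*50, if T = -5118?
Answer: -255900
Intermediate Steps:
T*50 = -5118*50 = -255900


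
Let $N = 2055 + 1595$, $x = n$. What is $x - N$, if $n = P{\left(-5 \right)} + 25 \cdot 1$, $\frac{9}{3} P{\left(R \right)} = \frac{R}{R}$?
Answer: $- \frac{10874}{3} \approx -3624.7$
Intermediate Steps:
$P{\left(R \right)} = \frac{1}{3}$ ($P{\left(R \right)} = \frac{R \frac{1}{R}}{3} = \frac{1}{3} \cdot 1 = \frac{1}{3}$)
$n = \frac{76}{3}$ ($n = \frac{1}{3} + 25 \cdot 1 = \frac{1}{3} + 25 = \frac{76}{3} \approx 25.333$)
$x = \frac{76}{3} \approx 25.333$
$N = 3650$
$x - N = \frac{76}{3} - 3650 = - \frac{10874}{3}$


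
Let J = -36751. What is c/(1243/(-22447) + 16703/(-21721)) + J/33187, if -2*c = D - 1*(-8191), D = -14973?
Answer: -4989512577587093/1212627166548 ≈ -4114.6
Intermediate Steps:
c = 3391 (c = -(-14973 - 1*(-8191))/2 = -(-14973 + 8191)/2 = -½*(-6782) = 3391)
c/(1243/(-22447) + 16703/(-21721)) + J/33187 = 3391/(1243/(-22447) + 16703/(-21721)) - 36751/33187 = 3391/(1243*(-1/22447) + 16703*(-1/21721)) - 36751*1/33187 = 3391/(-1243/22447 - 16703/21721) - 3341/3017 = 3391/(-401931444/487571287) - 3341/3017 = 3391*(-487571287/401931444) - 3341/3017 = -1653354234217/401931444 - 3341/3017 = -4989512577587093/1212627166548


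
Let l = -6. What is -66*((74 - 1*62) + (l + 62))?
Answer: -4488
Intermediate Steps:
-66*((74 - 1*62) + (l + 62)) = -66*((74 - 1*62) + (-6 + 62)) = -66*((74 - 62) + 56) = -66*(12 + 56) = -66*68 = -4488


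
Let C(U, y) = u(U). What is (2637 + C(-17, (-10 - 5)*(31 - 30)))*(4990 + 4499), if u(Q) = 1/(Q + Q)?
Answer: 850755273/34 ≈ 2.5022e+7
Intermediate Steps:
u(Q) = 1/(2*Q)
C(U, y) = 1/(2*U)
(2637 + C(-17, (-10 - 5)*(31 - 30)))*(4990 + 4499) = (2637 + (½)/(-17))*(4990 + 4499) = (2637 + (½)*(-1/17))*9489 = (2637 - 1/34)*9489 = (89657/34)*9489 = 850755273/34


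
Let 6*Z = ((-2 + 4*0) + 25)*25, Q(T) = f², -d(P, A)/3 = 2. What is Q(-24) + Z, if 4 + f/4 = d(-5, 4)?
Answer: 10175/6 ≈ 1695.8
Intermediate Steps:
d(P, A) = -6 (d(P, A) = -3*2 = -6)
f = -40 (f = -16 + 4*(-6) = -16 - 24 = -40)
Q(T) = 1600 (Q(T) = (-40)² = 1600)
Z = 575/6 (Z = (((-2 + 4*0) + 25)*25)/6 = (((-2 + 0) + 25)*25)/6 = ((-2 + 25)*25)/6 = (23*25)/6 = (⅙)*575 = 575/6 ≈ 95.833)
Q(-24) + Z = 1600 + 575/6 = 10175/6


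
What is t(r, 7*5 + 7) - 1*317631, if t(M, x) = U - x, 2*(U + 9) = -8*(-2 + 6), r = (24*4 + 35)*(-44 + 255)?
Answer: -317698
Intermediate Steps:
r = 27641 (r = (96 + 35)*211 = 131*211 = 27641)
U = -25 (U = -9 + (-8*(-2 + 6))/2 = -9 + (-8*4)/2 = -9 + (½)*(-32) = -9 - 16 = -25)
t(M, x) = -25 - x
t(r, 7*5 + 7) - 1*317631 = (-25 - (7*5 + 7)) - 1*317631 = (-25 - (35 + 7)) - 317631 = (-25 - 1*42) - 317631 = (-25 - 42) - 317631 = -67 - 317631 = -317698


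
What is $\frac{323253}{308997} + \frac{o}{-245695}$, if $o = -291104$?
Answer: $\frac{18819100947}{8435446435} \approx 2.231$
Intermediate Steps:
$\frac{323253}{308997} + \frac{o}{-245695} = \frac{323253}{308997} - \frac{291104}{-245695} = 323253 \cdot \frac{1}{308997} - - \frac{291104}{245695} = \frac{35917}{34333} + \frac{291104}{245695} = \frac{18819100947}{8435446435}$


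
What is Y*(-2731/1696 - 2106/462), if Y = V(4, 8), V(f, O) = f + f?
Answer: -805583/16324 ≈ -49.350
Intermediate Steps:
V(f, O) = 2*f
Y = 8 (Y = 2*4 = 8)
Y*(-2731/1696 - 2106/462) = 8*(-2731/1696 - 2106/462) = 8*(-2731*1/1696 - 2106*1/462) = 8*(-2731/1696 - 351/77) = 8*(-805583/130592) = -805583/16324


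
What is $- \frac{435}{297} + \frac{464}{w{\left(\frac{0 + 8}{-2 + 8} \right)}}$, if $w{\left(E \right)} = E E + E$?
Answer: $\frac{102341}{693} \approx 147.68$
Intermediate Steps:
$w{\left(E \right)} = E + E^{2}$ ($w{\left(E \right)} = E^{2} + E = E + E^{2}$)
$- \frac{435}{297} + \frac{464}{w{\left(\frac{0 + 8}{-2 + 8} \right)}} = - \frac{435}{297} + \frac{464}{\frac{0 + 8}{-2 + 8} \left(1 + \frac{0 + 8}{-2 + 8}\right)} = \left(-435\right) \frac{1}{297} + \frac{464}{\frac{8}{6} \left(1 + \frac{8}{6}\right)} = - \frac{145}{99} + \frac{464}{8 \cdot \frac{1}{6} \left(1 + 8 \cdot \frac{1}{6}\right)} = - \frac{145}{99} + \frac{464}{\frac{4}{3} \left(1 + \frac{4}{3}\right)} = - \frac{145}{99} + \frac{464}{\frac{4}{3} \cdot \frac{7}{3}} = - \frac{145}{99} + \frac{464}{\frac{28}{9}} = - \frac{145}{99} + 464 \cdot \frac{9}{28} = - \frac{145}{99} + \frac{1044}{7} = \frac{102341}{693}$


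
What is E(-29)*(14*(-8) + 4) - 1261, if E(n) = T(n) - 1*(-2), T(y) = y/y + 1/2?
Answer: -1639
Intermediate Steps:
T(y) = 3/2 (T(y) = 1 + 1*(½) = 1 + ½ = 3/2)
E(n) = 7/2 (E(n) = 3/2 - 1*(-2) = 3/2 + 2 = 7/2)
E(-29)*(14*(-8) + 4) - 1261 = 7*(14*(-8) + 4)/2 - 1261 = 7*(-112 + 4)/2 - 1261 = (7/2)*(-108) - 1261 = -378 - 1261 = -1639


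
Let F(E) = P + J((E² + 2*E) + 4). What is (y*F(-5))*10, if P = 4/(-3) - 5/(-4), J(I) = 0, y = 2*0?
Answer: 0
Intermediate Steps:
y = 0
P = -1/12 (P = 4*(-⅓) - 5*(-¼) = -4/3 + 5/4 = -1/12 ≈ -0.083333)
F(E) = -1/12 (F(E) = -1/12 + 0 = -1/12)
(y*F(-5))*10 = (0*(-1/12))*10 = 0*10 = 0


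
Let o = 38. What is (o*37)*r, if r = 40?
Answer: 56240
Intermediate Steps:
(o*37)*r = (38*37)*40 = 1406*40 = 56240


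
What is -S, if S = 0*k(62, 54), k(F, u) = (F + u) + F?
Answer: 0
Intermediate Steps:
k(F, u) = u + 2*F
S = 0 (S = 0*(54 + 2*62) = 0*(54 + 124) = 0*178 = 0)
-S = -1*0 = 0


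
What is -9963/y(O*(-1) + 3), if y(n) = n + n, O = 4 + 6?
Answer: 9963/14 ≈ 711.64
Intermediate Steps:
O = 10
y(n) = 2*n
-9963/y(O*(-1) + 3) = -9963*1/(2*(10*(-1) + 3)) = -9963*1/(2*(-10 + 3)) = -9963/(2*(-7)) = -9963/(-14) = -9963*(-1/14) = 9963/14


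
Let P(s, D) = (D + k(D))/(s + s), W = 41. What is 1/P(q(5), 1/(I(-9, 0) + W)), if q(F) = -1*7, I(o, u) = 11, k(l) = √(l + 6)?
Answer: 104/2325 - 208*√4069/2325 ≈ -5.6620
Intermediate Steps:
k(l) = √(6 + l)
q(F) = -7
P(s, D) = (D + √(6 + D))/(2*s) (P(s, D) = (D + √(6 + D))/(s + s) = (D + √(6 + D))/((2*s)) = (D + √(6 + D))*(1/(2*s)) = (D + √(6 + D))/(2*s))
1/P(q(5), 1/(I(-9, 0) + W)) = 1/((½)*(1/(11 + 41) + √(6 + 1/(11 + 41)))/(-7)) = 1/((½)*(-⅐)*(1/52 + √(6 + 1/52))) = 1/((½)*(-⅐)*(1/52 + √(313/52))) = 1/((½)*(-⅐)*(1/52 + √4069/26)) = 1/(-1/728 - √4069/364)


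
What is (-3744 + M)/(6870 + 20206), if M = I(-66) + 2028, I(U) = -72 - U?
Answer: -123/1934 ≈ -0.063599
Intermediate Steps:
M = 2022 (M = (-72 - 1*(-66)) + 2028 = (-72 + 66) + 2028 = -6 + 2028 = 2022)
(-3744 + M)/(6870 + 20206) = (-3744 + 2022)/(6870 + 20206) = -1722/27076 = -1722*1/27076 = -123/1934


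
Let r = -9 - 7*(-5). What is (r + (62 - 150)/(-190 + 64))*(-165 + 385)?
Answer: 370040/63 ≈ 5873.6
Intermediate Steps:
r = 26 (r = -9 + 35 = 26)
(r + (62 - 150)/(-190 + 64))*(-165 + 385) = (26 + (62 - 150)/(-190 + 64))*(-165 + 385) = (26 - 88/(-126))*220 = (26 - 88*(-1/126))*220 = (26 + 44/63)*220 = (1682/63)*220 = 370040/63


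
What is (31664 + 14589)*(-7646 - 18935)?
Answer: -1229450993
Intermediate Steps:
(31664 + 14589)*(-7646 - 18935) = 46253*(-26581) = -1229450993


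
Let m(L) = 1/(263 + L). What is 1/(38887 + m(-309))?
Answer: 46/1788801 ≈ 2.5716e-5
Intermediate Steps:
1/(38887 + m(-309)) = 1/(38887 + 1/(263 - 309)) = 1/(38887 + 1/(-46)) = 1/(38887 - 1/46) = 1/(1788801/46) = 46/1788801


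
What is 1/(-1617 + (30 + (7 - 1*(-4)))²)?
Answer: 1/64 ≈ 0.015625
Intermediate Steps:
1/(-1617 + (30 + (7 - 1*(-4)))²) = 1/(-1617 + (30 + (7 + 4))²) = 1/(-1617 + (30 + 11)²) = 1/(-1617 + 41²) = 1/(-1617 + 1681) = 1/64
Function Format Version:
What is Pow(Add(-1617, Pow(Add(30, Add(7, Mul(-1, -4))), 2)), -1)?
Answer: Rational(1, 64) ≈ 0.015625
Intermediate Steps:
Pow(Add(-1617, Pow(Add(30, Add(7, Mul(-1, -4))), 2)), -1) = Pow(Add(-1617, Pow(Add(30, Add(7, 4)), 2)), -1) = Pow(Add(-1617, Pow(Add(30, 11), 2)), -1) = Pow(Add(-1617, Pow(41, 2)), -1) = Pow(Add(-1617, 1681), -1) = Pow(64, -1) = Rational(1, 64)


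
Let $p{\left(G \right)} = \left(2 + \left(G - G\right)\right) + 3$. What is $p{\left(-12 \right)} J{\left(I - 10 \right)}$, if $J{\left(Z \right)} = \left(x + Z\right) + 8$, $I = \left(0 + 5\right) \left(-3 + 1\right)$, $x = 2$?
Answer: $-50$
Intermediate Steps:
$I = -10$ ($I = 5 \left(-2\right) = -10$)
$J{\left(Z \right)} = 10 + Z$ ($J{\left(Z \right)} = \left(2 + Z\right) + 8 = 10 + Z$)
$p{\left(G \right)} = 5$ ($p{\left(G \right)} = \left(2 + 0\right) + 3 = 2 + 3 = 5$)
$p{\left(-12 \right)} J{\left(I - 10 \right)} = 5 \left(10 - 20\right) = 5 \left(-10\right) = -50$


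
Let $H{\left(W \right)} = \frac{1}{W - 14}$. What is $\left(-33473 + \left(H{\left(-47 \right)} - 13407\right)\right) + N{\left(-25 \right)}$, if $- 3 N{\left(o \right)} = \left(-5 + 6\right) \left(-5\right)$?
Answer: $- \frac{8578738}{183} \approx -46878.0$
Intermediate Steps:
$N{\left(o \right)} = \frac{5}{3}$ ($N{\left(o \right)} = - \frac{\left(-5 + 6\right) \left(-5\right)}{3} = - \frac{1 \left(-5\right)}{3} = \left(- \frac{1}{3}\right) \left(-5\right) = \frac{5}{3}$)
$H{\left(W \right)} = \frac{1}{-14 + W}$
$\left(-33473 + \left(H{\left(-47 \right)} - 13407\right)\right) + N{\left(-25 \right)} = \left(-33473 - \left(13407 - \frac{1}{-14 - 47}\right)\right) + \frac{5}{3} = \left(-33473 - \left(13407 - \frac{1}{-61}\right)\right) + \frac{5}{3} = \left(-33473 - \frac{817828}{61}\right) + \frac{5}{3} = - \frac{2859681}{61} + \frac{5}{3} = - \frac{8578738}{183}$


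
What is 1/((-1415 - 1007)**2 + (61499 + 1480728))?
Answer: 1/7408311 ≈ 1.3498e-7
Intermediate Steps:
1/((-1415 - 1007)**2 + (61499 + 1480728)) = 1/((-2422)**2 + 1542227) = 1/(5866084 + 1542227) = 1/7408311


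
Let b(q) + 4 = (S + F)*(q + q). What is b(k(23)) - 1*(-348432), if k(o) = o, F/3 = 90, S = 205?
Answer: 370278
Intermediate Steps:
F = 270 (F = 3*90 = 270)
b(q) = -4 + 950*q (b(q) = -4 + (205 + 270)*(q + q) = -4 + 475*(2*q) = -4 + 950*q)
b(k(23)) - 1*(-348432) = (-4 + 950*23) - 1*(-348432) = (-4 + 21850) + 348432 = 21846 + 348432 = 370278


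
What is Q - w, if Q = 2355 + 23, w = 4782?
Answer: -2404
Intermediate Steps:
Q = 2378
Q - w = 2378 - 1*4782 = 2378 - 4782 = -2404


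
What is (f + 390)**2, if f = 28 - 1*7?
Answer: 168921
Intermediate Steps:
f = 21 (f = 28 - 7 = 21)
(f + 390)**2 = (21 + 390)**2 = 411**2 = 168921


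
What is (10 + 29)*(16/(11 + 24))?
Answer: 624/35 ≈ 17.829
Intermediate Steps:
(10 + 29)*(16/(11 + 24)) = 39*(16/35) = 624/35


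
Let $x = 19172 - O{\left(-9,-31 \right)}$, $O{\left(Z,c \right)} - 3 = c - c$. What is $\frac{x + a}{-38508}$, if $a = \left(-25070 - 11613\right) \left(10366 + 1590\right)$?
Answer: $\frac{146187593}{12836} \approx 11389.0$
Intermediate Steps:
$O{\left(Z,c \right)} = 3$ ($O{\left(Z,c \right)} = 3 + \left(c - c\right) = 3 + 0 = 3$)
$a = -438581948$ ($a = \left(-36683\right) 11956 = -438581948$)
$x = 19169$ ($x = 19172 - 3 = 19169$)
$\frac{x + a}{-38508} = \frac{19169 - 438581948}{-38508} = \left(-438562779\right) \left(- \frac{1}{38508}\right) = \frac{146187593}{12836}$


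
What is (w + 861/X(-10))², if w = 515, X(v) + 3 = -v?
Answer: 407044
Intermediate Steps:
X(v) = -3 - v
(w + 861/X(-10))² = (515 + 861/(-3 - 1*(-10)))² = (515 + 861/(-3 + 10))² = (515 + 861/7)² = (515 + 861*(⅐))² = (515 + 123)² = 638² = 407044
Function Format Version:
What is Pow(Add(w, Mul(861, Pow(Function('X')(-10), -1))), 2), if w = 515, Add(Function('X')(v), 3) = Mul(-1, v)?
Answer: 407044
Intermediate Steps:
Function('X')(v) = Add(-3, Mul(-1, v))
Pow(Add(w, Mul(861, Pow(Function('X')(-10), -1))), 2) = Pow(Add(515, Mul(861, Pow(Add(-3, Mul(-1, -10)), -1))), 2) = Pow(Add(515, Mul(861, Pow(Add(-3, 10), -1))), 2) = Pow(Add(515, Mul(861, Pow(7, -1))), 2) = Pow(Add(515, Mul(861, Rational(1, 7))), 2) = Pow(Add(515, 123), 2) = Pow(638, 2) = 407044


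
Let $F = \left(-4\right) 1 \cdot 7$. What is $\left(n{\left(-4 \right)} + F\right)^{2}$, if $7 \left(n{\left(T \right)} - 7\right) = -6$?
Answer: $\frac{23409}{49} \approx 477.73$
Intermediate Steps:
$F = -28$ ($F = \left(-4\right) 7 = -28$)
$n{\left(T \right)} = \frac{43}{7}$ ($n{\left(T \right)} = 7 + \frac{1}{7} \left(-6\right) = 7 - \frac{6}{7} = \frac{43}{7}$)
$\left(n{\left(-4 \right)} + F\right)^{2} = \left(\frac{43}{7} - 28\right)^{2} = \left(- \frac{153}{7}\right)^{2} = \frac{23409}{49}$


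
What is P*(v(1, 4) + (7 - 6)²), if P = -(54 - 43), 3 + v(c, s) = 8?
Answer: -66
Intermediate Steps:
v(c, s) = 5 (v(c, s) = -3 + 8 = 5)
P = -11 (P = -1*11 = -11)
P*(v(1, 4) + (7 - 6)²) = -11*(5 + (7 - 6)²) = -11*(5 + 1²) = -11*(5 + 1) = -11*6 = -66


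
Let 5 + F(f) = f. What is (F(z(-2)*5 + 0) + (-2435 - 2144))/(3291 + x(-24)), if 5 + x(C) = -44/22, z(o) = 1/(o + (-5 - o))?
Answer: -4585/3284 ≈ -1.3962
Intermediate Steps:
z(o) = -⅕ (z(o) = 1/(-5) = -⅕)
F(f) = -5 + f
x(C) = -7 (x(C) = -5 - 44/22 = -5 - 44*1/22 = -5 - 2 = -7)
(F(z(-2)*5 + 0) + (-2435 - 2144))/(3291 + x(-24)) = ((-5 + (-⅕*5 + 0)) + (-2435 - 2144))/(3291 - 7) = ((-5 + (-1 + 0)) - 4579)/3284 = ((-5 - 1) - 4579)*(1/3284) = (-6 - 4579)*(1/3284) = -4585*1/3284 = -4585/3284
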